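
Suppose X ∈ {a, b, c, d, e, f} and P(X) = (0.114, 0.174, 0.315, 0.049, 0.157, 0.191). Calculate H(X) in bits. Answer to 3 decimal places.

H(X) = −Σ p·log₂ p.
  −(0.114)·log₂(0.114) = 0.3571
  −(0.174)·log₂(0.174) = 0.4390
  −(0.315)·log₂(0.315) = 0.5250
  −(0.049)·log₂(0.049) = 0.2132
  −(0.157)·log₂(0.157) = 0.4194
  −(0.191)·log₂(0.191) = 0.4562
Sum: 0.3571 + 0.4390 + 0.5250 + 0.2132 + 0.4194 + 0.4562 = 2.410 bits.

2.410 bits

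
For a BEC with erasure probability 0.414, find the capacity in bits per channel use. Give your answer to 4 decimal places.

0.5860 bits

Binary erasure channel: capacity C = 1 − ε.
C = 1 − 0.414 = 0.5860 bits per channel use.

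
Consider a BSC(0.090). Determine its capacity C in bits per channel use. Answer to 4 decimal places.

Binary symmetric channel: C = 1 − h₂(ε) where h₂ is the binary entropy function.
h₂(0.090) = −0.090·log₂0.090 − 0.910·log₂0.910 = 0.4365.
C = 1 − 0.4365 = 0.5635 bits per channel use.

0.5635 bits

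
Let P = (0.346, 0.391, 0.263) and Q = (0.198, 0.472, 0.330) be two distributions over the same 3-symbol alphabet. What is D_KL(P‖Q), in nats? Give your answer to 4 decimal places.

D(P‖Q) = Σ p·ln(p/q).
  0.346·ln(0.346/0.198) = 0.19313
  0.391·ln(0.391/0.472) = -0.07361
  0.263·ln(0.263/0.330) = -0.05968
D(P‖Q) = 0.0598 nats.

0.0598 nats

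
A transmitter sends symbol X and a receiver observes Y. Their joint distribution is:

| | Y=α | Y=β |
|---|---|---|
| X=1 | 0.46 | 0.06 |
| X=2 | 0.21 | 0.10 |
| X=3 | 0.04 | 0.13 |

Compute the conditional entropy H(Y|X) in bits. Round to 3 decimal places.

0.683 bits

Marginals: p(X) = (0.5200, 0.3100, 0.1700), p(Y) = (0.7100, 0.2900).
H(Y|X) = Σ p(X) · H(Y|X=·).
  X=1: p=0.5200, H(Y|X=1) = 0.5159
  X=2: p=0.3100, H(Y|X=2) = 0.9072
  X=3: p=0.1700, H(Y|X=3) = 0.7871
Weighted sum = 0.683 bits.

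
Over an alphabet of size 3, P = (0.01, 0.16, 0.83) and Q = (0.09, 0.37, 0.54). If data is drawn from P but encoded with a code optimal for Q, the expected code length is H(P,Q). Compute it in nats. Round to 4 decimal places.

H(P,Q) = −Σ p·ln q.
  −0.01·ln(0.09) = 0.02408
  −0.16·ln(0.37) = 0.15908
  −0.83·ln(0.54) = 0.51143
H(P,Q) = 0.6946 nats.

0.6946 nats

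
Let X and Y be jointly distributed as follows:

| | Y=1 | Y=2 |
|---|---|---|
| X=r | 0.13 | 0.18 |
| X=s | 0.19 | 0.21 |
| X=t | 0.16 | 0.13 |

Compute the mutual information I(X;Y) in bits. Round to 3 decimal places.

0.008 bits

Marginals: p(X) = (0.3100, 0.4000, 0.2900), p(Y) = (0.4800, 0.5200).
I(X;Y) = Σ p(x,y)·log₂[p(x,y)/(p(x)p(y))].
  (r,1): 0.13·log₂(0.8737) = -0.0253
  (r,2): 0.18·log₂(1.1166) = 0.0286
  (s,1): 0.19·log₂(0.9896) = -0.0029
  (s,2): 0.21·log₂(1.0096) = 0.0029
  (t,1): 0.16·log₂(1.1494) = 0.0321
  (t,2): 0.13·log₂(0.8621) = -0.0278
Sum = 0.008 bits.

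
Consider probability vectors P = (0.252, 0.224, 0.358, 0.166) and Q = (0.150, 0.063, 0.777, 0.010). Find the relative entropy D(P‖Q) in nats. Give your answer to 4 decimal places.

D(P‖Q) = Σ p·ln(p/q).
  0.252·ln(0.252/0.150) = 0.13074
  0.224·ln(0.224/0.063) = 0.28415
  0.358·ln(0.358/0.777) = -0.27742
  0.166·ln(0.166/0.010) = 0.46636
D(P‖Q) = 0.6038 nats.

0.6038 nats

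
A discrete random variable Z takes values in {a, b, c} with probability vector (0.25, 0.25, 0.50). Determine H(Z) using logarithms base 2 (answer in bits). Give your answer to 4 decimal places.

H(Z) = −Σ p·log₂ p.
  −(0.25)·log₂(0.25) = 0.50000
  −(0.25)·log₂(0.25) = 0.50000
  −(0.50)·log₂(0.50) = 0.50000
Sum: 0.50000 + 0.50000 + 0.50000 = 1.5000 bits.

1.5000 bits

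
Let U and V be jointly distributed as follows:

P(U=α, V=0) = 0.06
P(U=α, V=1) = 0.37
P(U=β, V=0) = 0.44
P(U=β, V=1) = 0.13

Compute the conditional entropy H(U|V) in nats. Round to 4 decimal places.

0.4700 nats

Chain rule: H(U|V) = H(U,V) − H(V).
Marginals: p(U) = (0.4300, 0.5700), p(V) = (0.5000, 0.5000).
H(U,V) = 1.1631 nats; H(V) = 0.6931 nats.
H(U|V) = 1.1631 − 0.6931 = 0.4700 nats.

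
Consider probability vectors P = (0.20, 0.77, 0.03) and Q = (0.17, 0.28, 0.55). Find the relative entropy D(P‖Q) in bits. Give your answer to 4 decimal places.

1.0448 bits

D(P‖Q) = Σ p·log₂(p/q).
  0.20·log₂(0.20/0.17) = 0.04689
  0.77·log₂(0.77/0.28) = 1.12376
  0.03·log₂(0.03/0.55) = -0.12589
D(P‖Q) = 1.0448 bits.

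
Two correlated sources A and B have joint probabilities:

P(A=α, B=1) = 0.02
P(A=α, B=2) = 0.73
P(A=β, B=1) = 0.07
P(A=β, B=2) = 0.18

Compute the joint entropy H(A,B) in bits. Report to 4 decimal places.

1.1582 bits

H(A,B) = −Σ p(x,y)·log₂ p(x,y) over all 4 cells.
  cell (α,1): −0.02·log₂0.02 = 0.11288
  cell (α,2): −0.73·log₂0.73 = 0.33144
  cell (β,1): −0.07·log₂0.07 = 0.26856
  cell (β,2): −0.18·log₂0.18 = 0.44531
Sum = 1.1582 bits.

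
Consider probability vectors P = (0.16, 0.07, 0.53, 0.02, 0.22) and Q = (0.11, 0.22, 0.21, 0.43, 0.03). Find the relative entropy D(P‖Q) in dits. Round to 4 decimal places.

D(P‖Q) = Σ p·log₁₀(p/q).
  0.16·log₁₀(0.16/0.11) = 0.02604
  0.07·log₁₀(0.07/0.22) = -0.03481
  0.53·log₁₀(0.53/0.21) = 0.21309
  0.02·log₁₀(0.02/0.43) = -0.02665
  0.22·log₁₀(0.22/0.03) = 0.19037
D(P‖Q) = 0.3680 dits.

0.3680 dits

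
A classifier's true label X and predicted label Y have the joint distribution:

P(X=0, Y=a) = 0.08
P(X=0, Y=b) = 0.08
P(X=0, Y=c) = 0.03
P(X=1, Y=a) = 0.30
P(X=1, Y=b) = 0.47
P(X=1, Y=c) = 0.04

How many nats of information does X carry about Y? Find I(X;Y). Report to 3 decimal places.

0.015 nats

Marginals: p(X) = (0.1900, 0.8100), p(Y) = (0.3800, 0.5500, 0.0700).
I(X;Y) = Σ p(x,y)·ln[p(x,y)/(p(x)p(y))].
  (0,a): 0.08·ln(1.1080) = 0.0082
  (0,b): 0.08·ln(0.7656) = -0.0214
  (0,c): 0.03·ln(2.2556) = 0.0244
  (1,a): 0.30·ln(0.9747) = -0.0077
  (1,b): 0.47·ln(1.0550) = 0.0252
  (1,c): 0.04·ln(0.7055) = -0.0140
Sum = 0.015 nats.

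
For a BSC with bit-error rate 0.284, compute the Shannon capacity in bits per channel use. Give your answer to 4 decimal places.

Binary symmetric channel: C = 1 − h₂(ε) where h₂ is the binary entropy function.
h₂(0.284) = −0.284·log₂0.284 − 0.716·log₂0.716 = 0.8608.
C = 1 − 0.8608 = 0.1392 bits per channel use.

0.1392 bits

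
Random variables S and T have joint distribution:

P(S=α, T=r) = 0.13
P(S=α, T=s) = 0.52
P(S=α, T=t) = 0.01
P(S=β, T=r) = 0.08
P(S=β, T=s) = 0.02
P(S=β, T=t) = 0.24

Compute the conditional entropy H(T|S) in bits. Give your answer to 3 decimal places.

Chain rule: H(T|S) = H(S,T) − H(S).
Marginals: p(S) = (0.6600, 0.3400), p(T) = (0.2100, 0.5400, 0.2500).
H(S,T) = 1.8382 bits; H(S) = 0.9248 bits.
H(T|S) = 1.8382 − 0.9248 = 0.913 bits.

0.913 bits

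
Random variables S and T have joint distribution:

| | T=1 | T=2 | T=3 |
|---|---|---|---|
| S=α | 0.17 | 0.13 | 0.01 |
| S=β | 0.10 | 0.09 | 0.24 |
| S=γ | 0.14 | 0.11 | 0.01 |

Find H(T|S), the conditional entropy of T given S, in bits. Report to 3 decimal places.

1.284 bits

Marginals: p(S) = (0.3100, 0.4300, 0.2600), p(T) = (0.4100, 0.3300, 0.2600).
H(T|S) = Σ p(S) · H(T|S=·).
  S=α: p=0.3100, H(T|S=α) = 1.1609
  S=β: p=0.4300, H(T|S=β) = 1.4312
  S=γ: p=0.2600, H(T|S=γ) = 1.1867
Weighted sum = 1.284 bits.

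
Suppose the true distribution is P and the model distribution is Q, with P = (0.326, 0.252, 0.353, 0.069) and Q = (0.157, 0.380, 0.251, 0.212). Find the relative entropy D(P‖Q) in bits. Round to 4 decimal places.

D(P‖Q) = Σ p·log₂(p/q).
  0.326·log₂(0.326/0.157) = 0.34364
  0.252·log₂(0.252/0.380) = -0.14933
  0.353·log₂(0.353/0.251) = 0.17367
  0.069·log₂(0.069/0.212) = -0.11174
D(P‖Q) = 0.2562 bits.

0.2562 bits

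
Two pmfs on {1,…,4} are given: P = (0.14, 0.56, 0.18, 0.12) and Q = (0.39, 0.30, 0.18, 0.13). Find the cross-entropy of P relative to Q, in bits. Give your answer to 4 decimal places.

H(P,Q) = −Σ p·log₂ q.
  −0.14·log₂(0.39) = 0.19018
  −0.56·log₂(0.30) = 0.97270
  −0.18·log₂(0.18) = 0.44531
  −0.12·log₂(0.13) = 0.35321
H(P,Q) = 1.9614 bits.

1.9614 bits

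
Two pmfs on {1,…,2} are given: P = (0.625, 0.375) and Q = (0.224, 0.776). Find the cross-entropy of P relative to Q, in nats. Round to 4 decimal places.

H(P,Q) = −Σ p·ln q.
  −0.625·ln(0.224) = 0.93507
  −0.375·ln(0.776) = 0.09510
H(P,Q) = 1.0302 nats.

1.0302 nats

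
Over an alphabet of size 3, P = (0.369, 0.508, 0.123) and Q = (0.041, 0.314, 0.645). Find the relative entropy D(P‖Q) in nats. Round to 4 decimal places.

0.8513 nats

D(P‖Q) = Σ p·ln(p/q).
  0.369·ln(0.369/0.041) = 0.81078
  0.508·ln(0.508/0.314) = 0.24439
  0.123·ln(0.123/0.645) = -0.20382
D(P‖Q) = 0.8513 nats.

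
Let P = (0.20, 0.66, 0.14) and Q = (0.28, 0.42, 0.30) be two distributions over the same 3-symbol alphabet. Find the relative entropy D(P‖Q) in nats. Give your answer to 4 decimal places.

0.1243 nats

D(P‖Q) = Σ p·ln(p/q).
  0.20·ln(0.20/0.28) = -0.06729
  0.66·ln(0.66/0.42) = 0.29831
  0.14·ln(0.14/0.30) = -0.10670
D(P‖Q) = 0.1243 nats.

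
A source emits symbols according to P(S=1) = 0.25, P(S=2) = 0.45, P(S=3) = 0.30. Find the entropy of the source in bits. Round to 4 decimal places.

H(S) = −Σ p·log₂ p.
  −(0.25)·log₂(0.25) = 0.50000
  −(0.45)·log₂(0.45) = 0.51840
  −(0.30)·log₂(0.30) = 0.52109
Sum: 0.50000 + 0.51840 + 0.52109 = 1.5395 bits.

1.5395 bits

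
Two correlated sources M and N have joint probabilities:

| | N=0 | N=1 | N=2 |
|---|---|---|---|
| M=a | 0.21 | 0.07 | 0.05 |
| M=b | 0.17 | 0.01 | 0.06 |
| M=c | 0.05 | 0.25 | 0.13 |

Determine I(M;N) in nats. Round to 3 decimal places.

0.201 nats

Marginals: p(M) = (0.3300, 0.2400, 0.4300), p(N) = (0.4300, 0.3300, 0.2400).
I(M;N) = Σ p(x,y)·ln[p(x,y)/(p(x)p(y))].
  (a,0): 0.21·ln(1.4799) = 0.0823
  (a,1): 0.07·ln(0.6428) = -0.0309
  (a,2): 0.05·ln(0.6313) = -0.0230
  (b,0): 0.17·ln(1.6473) = 0.0849
  (b,1): 0.01·ln(0.1263) = -0.0207
  (b,2): 0.06·ln(1.0417) = 0.0024
  (c,0): 0.05·ln(0.2704) = -0.0654
  (c,1): 0.25·ln(1.7618) = 0.1416
  (c,2): 0.13·ln(1.2597) = 0.0300
Sum = 0.201 nats.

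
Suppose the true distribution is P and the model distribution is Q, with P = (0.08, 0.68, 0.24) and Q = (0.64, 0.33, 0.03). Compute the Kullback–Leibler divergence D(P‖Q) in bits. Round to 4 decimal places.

D(P‖Q) = Σ p·log₂(p/q).
  0.08·log₂(0.08/0.64) = -0.24000
  0.68·log₂(0.68/0.33) = 0.70929
  0.24·log₂(0.24/0.03) = 0.72000
D(P‖Q) = 1.1893 bits.

1.1893 bits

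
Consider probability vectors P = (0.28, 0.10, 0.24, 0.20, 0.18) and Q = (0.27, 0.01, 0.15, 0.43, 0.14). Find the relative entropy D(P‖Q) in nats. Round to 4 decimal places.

D(P‖Q) = Σ p·ln(p/q).
  0.28·ln(0.28/0.27) = 0.01018
  0.10·ln(0.10/0.01) = 0.23026
  0.24·ln(0.24/0.15) = 0.11280
  0.20·ln(0.20/0.43) = -0.15309
  0.18·ln(0.18/0.14) = 0.04524
D(P‖Q) = 0.2454 nats.

0.2454 nats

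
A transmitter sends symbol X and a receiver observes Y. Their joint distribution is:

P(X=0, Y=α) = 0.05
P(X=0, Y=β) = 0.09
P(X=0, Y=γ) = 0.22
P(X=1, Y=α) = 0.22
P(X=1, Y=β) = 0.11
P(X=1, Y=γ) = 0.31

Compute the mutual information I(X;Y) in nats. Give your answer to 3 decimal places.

Marginals: p(X) = (0.3600, 0.6400), p(Y) = (0.2700, 0.2000, 0.5300).
I(X;Y) = H(X) + H(Y) − H(X,Y).
H(X) = 0.6534, H(Y) = 1.0119, H(X,Y) = 1.6386.
I(X;Y) = 0.6534 + 1.0119 − 1.6386 = 0.027 nats.

0.027 nats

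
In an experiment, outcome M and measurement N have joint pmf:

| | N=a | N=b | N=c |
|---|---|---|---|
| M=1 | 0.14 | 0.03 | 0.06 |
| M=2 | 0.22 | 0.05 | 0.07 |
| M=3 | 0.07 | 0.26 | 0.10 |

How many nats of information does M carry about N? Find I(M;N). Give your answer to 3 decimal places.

Marginals: p(M) = (0.2300, 0.3400, 0.4300), p(N) = (0.4300, 0.3400, 0.2300).
I(M;N) = H(M) + H(N) − H(M,N).
H(M) = 1.0677, H(N) = 1.0677, H(M,N) = 1.9849.
I(M;N) = 1.0677 + 1.0677 − 1.9849 = 0.151 nats.

0.151 nats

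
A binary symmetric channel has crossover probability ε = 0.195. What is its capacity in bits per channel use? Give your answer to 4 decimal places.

0.2882 bits

Binary symmetric channel: C = 1 − h₂(ε) where h₂ is the binary entropy function.
h₂(0.195) = −0.195·log₂0.195 − 0.805·log₂0.805 = 0.7118.
C = 1 − 0.7118 = 0.2882 bits per channel use.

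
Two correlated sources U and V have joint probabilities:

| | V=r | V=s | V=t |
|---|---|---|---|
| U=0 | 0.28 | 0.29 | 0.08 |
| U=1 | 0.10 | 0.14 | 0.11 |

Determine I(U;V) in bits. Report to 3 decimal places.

0.040 bits

Marginals: p(U) = (0.6500, 0.3500), p(V) = (0.3800, 0.4300, 0.1900).
I(U;V) = Σ p(x,y)·log₂[p(x,y)/(p(x)p(y))].
  (0,r): 0.28·log₂(1.1336) = 0.0507
  (0,s): 0.29·log₂(1.0376) = 0.0154
  (0,t): 0.08·log₂(0.6478) = -0.0501
  (1,r): 0.10·log₂(0.7519) = -0.0411
  (1,s): 0.14·log₂(0.9302) = -0.0146
  (1,t): 0.11·log₂(1.6541) = 0.0799
Sum = 0.040 bits.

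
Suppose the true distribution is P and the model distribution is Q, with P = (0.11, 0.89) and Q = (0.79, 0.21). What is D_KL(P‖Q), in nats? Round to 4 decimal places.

D(P‖Q) = Σ p·ln(p/q).
  0.11·ln(0.11/0.79) = -0.21687
  0.89·ln(0.89/0.21) = 1.28526
D(P‖Q) = 1.0684 nats.

1.0684 nats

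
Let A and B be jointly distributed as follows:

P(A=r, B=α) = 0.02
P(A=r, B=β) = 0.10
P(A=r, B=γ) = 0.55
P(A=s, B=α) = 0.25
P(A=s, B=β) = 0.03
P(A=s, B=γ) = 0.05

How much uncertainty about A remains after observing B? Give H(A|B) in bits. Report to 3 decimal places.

0.452 bits

Marginals: p(A) = (0.6700, 0.3300), p(B) = (0.2700, 0.1300, 0.6000).
H(A|B) = Σ p(B) · H(A|B=·).
  B=α: p=0.2700, H(A|B=α) = 0.3809
  B=β: p=0.1300, H(A|B=β) = 0.7793
  B=γ: p=0.6000, H(A|B=γ) = 0.4138
Weighted sum = 0.452 bits.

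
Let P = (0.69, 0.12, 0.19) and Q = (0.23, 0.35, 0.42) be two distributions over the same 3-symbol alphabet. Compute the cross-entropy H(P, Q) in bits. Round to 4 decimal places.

H(P,Q) = −Σ p·log₂ q.
  −0.69·log₂(0.23) = 1.46300
  −0.12·log₂(0.35) = 0.18175
  −0.19·log₂(0.42) = 0.23779
H(P,Q) = 1.8825 bits.

1.8825 bits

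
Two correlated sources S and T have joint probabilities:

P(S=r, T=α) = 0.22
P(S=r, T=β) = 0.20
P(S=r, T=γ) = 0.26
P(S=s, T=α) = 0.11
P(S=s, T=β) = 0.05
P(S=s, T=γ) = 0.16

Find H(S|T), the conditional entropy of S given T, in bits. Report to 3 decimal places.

0.886 bits

Chain rule: H(S|T) = H(S,T) − H(T).
Marginals: p(S) = (0.6800, 0.3200), p(T) = (0.3300, 0.2500, 0.4200).
H(S,T) = 2.4396 bits; H(T) = 1.5535 bits.
H(S|T) = 2.4396 − 1.5535 = 0.886 bits.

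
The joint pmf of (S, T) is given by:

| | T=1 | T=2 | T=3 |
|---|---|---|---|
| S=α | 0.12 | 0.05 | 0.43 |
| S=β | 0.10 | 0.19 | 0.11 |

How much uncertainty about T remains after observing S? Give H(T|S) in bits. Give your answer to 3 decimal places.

1.273 bits

Marginals: p(S) = (0.6000, 0.4000), p(T) = (0.2200, 0.2400, 0.5400).
H(T|S) = Σ p(S) · H(T|S=·).
  S=α: p=0.6000, H(T|S=α) = 1.1076
  S=β: p=0.4000, H(T|S=β) = 1.5223
Weighted sum = 1.273 bits.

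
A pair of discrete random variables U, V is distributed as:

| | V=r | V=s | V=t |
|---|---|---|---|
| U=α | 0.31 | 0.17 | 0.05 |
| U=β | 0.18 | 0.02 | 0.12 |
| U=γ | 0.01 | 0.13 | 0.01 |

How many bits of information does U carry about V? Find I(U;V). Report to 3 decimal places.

0.278 bits

Marginals: p(U) = (0.5300, 0.3200, 0.1500), p(V) = (0.5000, 0.3200, 0.1800).
I(U;V) = Σ p(x,y)·log₂[p(x,y)/(p(x)p(y))].
  (α,r): 0.31·log₂(1.1698) = 0.0701
  (α,s): 0.17·log₂(1.0024) = 0.0006
  (α,t): 0.05·log₂(0.5241) = -0.0466
  (β,r): 0.18·log₂(1.1250) = 0.0306
  (β,s): 0.02·log₂(0.1953) = -0.0471
  (β,t): 0.12·log₂(2.0833) = 0.1271
  (γ,r): 0.01·log₂(0.1333) = -0.0291
  (γ,s): 0.13·log₂(2.7083) = 0.1869
  (γ,t): 0.01·log₂(0.3704) = -0.0143
Sum = 0.278 bits.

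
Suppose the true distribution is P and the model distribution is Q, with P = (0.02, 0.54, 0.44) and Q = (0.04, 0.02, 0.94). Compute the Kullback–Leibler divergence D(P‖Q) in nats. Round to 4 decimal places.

1.4319 nats

D(P‖Q) = Σ p·ln(p/q).
  0.02·ln(0.02/0.04) = -0.01386
  0.54·ln(0.54/0.02) = 1.77975
  0.44·ln(0.44/0.94) = -0.33401
D(P‖Q) = 1.4319 nats.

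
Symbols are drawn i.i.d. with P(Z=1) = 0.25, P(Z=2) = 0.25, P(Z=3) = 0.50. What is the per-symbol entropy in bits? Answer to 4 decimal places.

H(Z) = −Σ p·log₂ p.
  −(0.25)·log₂(0.25) = 0.50000
  −(0.25)·log₂(0.25) = 0.50000
  −(0.50)·log₂(0.50) = 0.50000
Sum: 0.50000 + 0.50000 + 0.50000 = 1.5000 bits.

1.5000 bits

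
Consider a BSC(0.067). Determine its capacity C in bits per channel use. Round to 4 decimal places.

Binary symmetric channel: C = 1 − h₂(ε) where h₂ is the binary entropy function.
h₂(0.067) = −0.067·log₂0.067 − 0.933·log₂0.933 = 0.3546.
C = 1 − 0.3546 = 0.6454 bits per channel use.

0.6454 bits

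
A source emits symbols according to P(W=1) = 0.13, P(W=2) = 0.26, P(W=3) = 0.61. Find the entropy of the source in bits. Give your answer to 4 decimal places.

H(W) = −Σ p·log₂ p.
  −(0.13)·log₂(0.13) = 0.38264
  −(0.26)·log₂(0.26) = 0.50529
  −(0.61)·log₂(0.61) = 0.43500
Sum: 0.38264 + 0.50529 + 0.43500 = 1.3229 bits.

1.3229 bits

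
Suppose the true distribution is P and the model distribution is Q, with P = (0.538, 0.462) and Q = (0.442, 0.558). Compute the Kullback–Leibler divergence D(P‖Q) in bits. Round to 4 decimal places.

D(P‖Q) = Σ p·log₂(p/q).
  0.538·log₂(0.538/0.442) = 0.15256
  0.462·log₂(0.462/0.558) = -0.12584
D(P‖Q) = 0.0267 bits.

0.0267 bits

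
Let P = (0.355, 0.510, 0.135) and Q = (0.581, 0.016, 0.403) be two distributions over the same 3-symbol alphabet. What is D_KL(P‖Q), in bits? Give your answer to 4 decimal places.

2.0818 bits

D(P‖Q) = Σ p·log₂(p/q).
  0.355·log₂(0.355/0.581) = -0.25231
  0.510·log₂(0.510/0.016) = 2.54712
  0.135·log₂(0.135/0.403) = -0.21301
D(P‖Q) = 2.0818 bits.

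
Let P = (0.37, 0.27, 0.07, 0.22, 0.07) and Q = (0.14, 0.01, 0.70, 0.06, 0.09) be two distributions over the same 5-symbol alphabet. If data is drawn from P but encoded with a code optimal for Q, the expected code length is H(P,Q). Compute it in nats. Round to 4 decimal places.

H(P,Q) = −Σ p·ln q.
  −0.37·ln(0.14) = 0.72746
  −0.27·ln(0.01) = 1.24340
  −0.07·ln(0.70) = 0.02497
  −0.22·ln(0.06) = 0.61895
  −0.07·ln(0.09) = 0.16856
H(P,Q) = 2.7833 nats.

2.7833 nats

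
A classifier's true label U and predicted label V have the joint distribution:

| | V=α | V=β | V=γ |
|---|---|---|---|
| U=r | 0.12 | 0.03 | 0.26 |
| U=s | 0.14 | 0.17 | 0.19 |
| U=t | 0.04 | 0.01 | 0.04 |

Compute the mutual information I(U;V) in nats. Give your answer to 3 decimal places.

0.062 nats

Marginals: p(U) = (0.4100, 0.5000, 0.0900), p(V) = (0.3000, 0.2100, 0.4900).
I(U;V) = H(U) + H(V) − H(U,V).
H(U) = 0.9288, H(V) = 1.0385, H(U,V) = 1.9055.
I(U;V) = 0.9288 + 1.0385 − 1.9055 = 0.062 nats.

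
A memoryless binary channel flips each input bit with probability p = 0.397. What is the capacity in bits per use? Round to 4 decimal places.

Binary symmetric channel: C = 1 − h₂(ε) where h₂ is the binary entropy function.
h₂(0.397) = −0.397·log₂0.397 − 0.603·log₂0.603 = 0.9692.
C = 1 − 0.9692 = 0.0308 bits per channel use.

0.0308 bits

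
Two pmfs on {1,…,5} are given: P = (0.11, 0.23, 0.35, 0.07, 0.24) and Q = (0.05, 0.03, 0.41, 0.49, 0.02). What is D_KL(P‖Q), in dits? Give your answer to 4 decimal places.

D(P‖Q) = Σ p·log₁₀(p/q).
  0.11·log₁₀(0.11/0.05) = 0.03767
  0.23·log₁₀(0.23/0.03) = 0.20346
  0.35·log₁₀(0.35/0.41) = -0.02405
  0.07·log₁₀(0.07/0.49) = -0.05916
  0.24·log₁₀(0.24/0.02) = 0.25900
D(P‖Q) = 0.4169 dits.

0.4169 dits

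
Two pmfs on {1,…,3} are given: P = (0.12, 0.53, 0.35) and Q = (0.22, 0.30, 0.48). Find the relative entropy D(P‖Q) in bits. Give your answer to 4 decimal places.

0.1707 bits

D(P‖Q) = Σ p·log₂(p/q).
  0.12·log₂(0.12/0.22) = -0.10494
  0.53·log₂(0.53/0.30) = 0.43515
  0.35·log₂(0.35/0.48) = -0.15949
D(P‖Q) = 0.1707 bits.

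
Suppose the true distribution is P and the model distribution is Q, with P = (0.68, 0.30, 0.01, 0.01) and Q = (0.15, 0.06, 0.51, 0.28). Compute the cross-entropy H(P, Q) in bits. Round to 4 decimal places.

H(P,Q) = −Σ p·log₂ q.
  −0.68·log₂(0.15) = 1.86114
  −0.30·log₂(0.06) = 1.21767
  −0.01·log₂(0.51) = 0.00971
  −0.01·log₂(0.28) = 0.01837
H(P,Q) = 3.1069 bits.

3.1069 bits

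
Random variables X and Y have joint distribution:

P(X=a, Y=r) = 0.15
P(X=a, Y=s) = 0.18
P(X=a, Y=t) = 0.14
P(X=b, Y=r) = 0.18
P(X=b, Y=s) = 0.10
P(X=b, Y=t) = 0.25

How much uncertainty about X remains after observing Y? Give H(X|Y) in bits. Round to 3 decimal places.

0.959 bits

Marginals: p(X) = (0.4700, 0.5300), p(Y) = (0.3300, 0.2800, 0.3900).
H(X|Y) = Σ p(Y) · H(X|Y=·).
  Y=r: p=0.3300, H(X|Y=r) = 0.9940
  Y=s: p=0.2800, H(X|Y=s) = 0.9403
  Y=t: p=0.3900, H(X|Y=t) = 0.9418
Weighted sum = 0.959 bits.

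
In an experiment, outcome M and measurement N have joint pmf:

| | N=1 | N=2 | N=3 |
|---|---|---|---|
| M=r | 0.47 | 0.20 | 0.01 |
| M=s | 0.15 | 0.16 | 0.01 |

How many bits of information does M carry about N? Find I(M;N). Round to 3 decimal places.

0.033 bits

Marginals: p(M) = (0.6800, 0.3200), p(N) = (0.6200, 0.3600, 0.0200).
I(M;N) = Σ p(x,y)·log₂[p(x,y)/(p(x)p(y))].
  (r,1): 0.47·log₂(1.1148) = 0.0737
  (r,2): 0.20·log₂(0.8170) = -0.0583
  (r,3): 0.01·log₂(0.7353) = -0.0044
  (s,1): 0.15·log₂(0.7560) = -0.0605
  (s,2): 0.16·log₂(1.3889) = 0.0758
  (s,3): 0.01·log₂(1.5625) = 0.0064
Sum = 0.033 bits.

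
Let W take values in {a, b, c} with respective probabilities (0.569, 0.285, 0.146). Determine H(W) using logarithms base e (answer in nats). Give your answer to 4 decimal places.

H(W) = −Σ p·ln p.
  −(0.569)·ln(0.569) = 0.32084
  −(0.285)·ln(0.285) = 0.35775
  −(0.146)·ln(0.146) = 0.28093
Sum: 0.32084 + 0.35775 + 0.28093 = 0.9595 nats.

0.9595 nats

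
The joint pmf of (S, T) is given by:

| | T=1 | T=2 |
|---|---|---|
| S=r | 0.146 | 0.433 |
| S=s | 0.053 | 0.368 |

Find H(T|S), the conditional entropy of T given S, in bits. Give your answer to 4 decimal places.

0.7016 bits

Chain rule: H(T|S) = H(S,T) − H(S).
Marginals: p(S) = (0.5790, 0.4210), p(T) = (0.1990, 0.8010).
H(S,T) = 1.6835 bits; H(S) = 0.9819 bits.
H(T|S) = 1.6835 − 0.9819 = 0.7016 bits.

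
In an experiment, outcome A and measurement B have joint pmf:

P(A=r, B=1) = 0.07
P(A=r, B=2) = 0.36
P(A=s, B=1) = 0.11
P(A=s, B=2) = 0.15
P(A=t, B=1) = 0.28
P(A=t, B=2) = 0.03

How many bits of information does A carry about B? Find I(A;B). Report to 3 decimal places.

Marginals: p(A) = (0.4300, 0.2600, 0.3100), p(B) = (0.4600, 0.5400).
I(A;B) = Σ p(x,y)·log₂[p(x,y)/(p(x)p(y))].
  (r,1): 0.07·log₂(0.3539) = -0.1049
  (r,2): 0.36·log₂(1.5504) = 0.2277
  (s,1): 0.11·log₂(0.9197) = -0.0133
  (s,2): 0.15·log₂(1.0684) = 0.0143
  (t,1): 0.28·log₂(1.9635) = 0.2726
  (t,2): 0.03·log₂(0.1792) = -0.0744
Sum = 0.322 bits.

0.322 bits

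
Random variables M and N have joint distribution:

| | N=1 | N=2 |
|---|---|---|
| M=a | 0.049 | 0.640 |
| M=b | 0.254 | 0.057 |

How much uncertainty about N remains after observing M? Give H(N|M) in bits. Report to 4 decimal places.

Marginals: p(M) = (0.6890, 0.3110), p(N) = (0.3030, 0.6970).
H(N|M) = Σ p(M) · H(N|M=·).
  M=a: p=0.6890, H(N|M=a) = 0.3701
  M=b: p=0.3110, H(N|M=b) = 0.6872
Weighted sum = 0.4687 bits.

0.4687 bits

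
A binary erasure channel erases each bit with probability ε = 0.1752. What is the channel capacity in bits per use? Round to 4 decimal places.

Binary erasure channel: capacity C = 1 − ε.
C = 1 − 0.1752 = 0.8248 bits per channel use.

0.8248 bits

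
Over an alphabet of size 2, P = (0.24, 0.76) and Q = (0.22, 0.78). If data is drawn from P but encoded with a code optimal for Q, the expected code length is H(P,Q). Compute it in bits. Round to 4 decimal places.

0.7967 bits

H(P,Q) = −Σ p·log₂ q.
  −0.24·log₂(0.22) = 0.52426
  −0.76·log₂(0.78) = 0.27243
H(P,Q) = 0.7967 bits.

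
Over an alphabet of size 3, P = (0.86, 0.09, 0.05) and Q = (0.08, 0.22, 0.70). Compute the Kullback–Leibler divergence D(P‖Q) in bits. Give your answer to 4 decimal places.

D(P‖Q) = Σ p·log₂(p/q).
  0.86·log₂(0.86/0.08) = 2.94659
  0.09·log₂(0.09/0.22) = -0.11606
  0.05·log₂(0.05/0.70) = -0.19037
D(P‖Q) = 2.6402 bits.

2.6402 bits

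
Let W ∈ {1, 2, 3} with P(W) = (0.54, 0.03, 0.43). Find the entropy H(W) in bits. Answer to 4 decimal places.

H(W) = −Σ p·log₂ p.
  −(0.54)·log₂(0.54) = 0.48004
  −(0.03)·log₂(0.03) = 0.15177
  −(0.43)·log₂(0.43) = 0.52356
Sum: 0.48004 + 0.15177 + 0.52356 = 1.1554 bits.

1.1554 bits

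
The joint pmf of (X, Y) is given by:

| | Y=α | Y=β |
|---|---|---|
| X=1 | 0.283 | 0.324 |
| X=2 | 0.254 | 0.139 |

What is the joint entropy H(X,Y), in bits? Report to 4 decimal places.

H(X,Y) = −Σ p(x,y)·log₂ p(x,y) over all 4 cells.
  cell (1,α): −0.283·log₂0.283 = 0.51538
  cell (1,β): −0.324·log₂0.324 = 0.52680
  cell (2,α): −0.254·log₂0.254 = 0.50218
  cell (2,β): −0.139·log₂0.139 = 0.39571
Sum = 1.9401 bits.

1.9401 bits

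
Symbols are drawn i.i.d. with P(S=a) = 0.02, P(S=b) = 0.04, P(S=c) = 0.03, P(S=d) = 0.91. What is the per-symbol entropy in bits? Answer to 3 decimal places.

0.574 bits

H(S) = −Σ p·log₂ p.
  −(0.02)·log₂(0.02) = 0.1129
  −(0.04)·log₂(0.04) = 0.1858
  −(0.03)·log₂(0.03) = 0.1518
  −(0.91)·log₂(0.91) = 0.1238
Sum: 0.1129 + 0.1858 + 0.1518 + 0.1238 = 0.574 bits.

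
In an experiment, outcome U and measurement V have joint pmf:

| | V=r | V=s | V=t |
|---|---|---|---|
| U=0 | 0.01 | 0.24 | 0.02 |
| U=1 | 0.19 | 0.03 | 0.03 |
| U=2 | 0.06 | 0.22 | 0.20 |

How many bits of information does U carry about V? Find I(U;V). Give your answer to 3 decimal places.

0.407 bits

Marginals: p(U) = (0.2700, 0.2500, 0.4800), p(V) = (0.2600, 0.4900, 0.2500).
I(U;V) = Σ p(x,y)·log₂[p(x,y)/(p(x)p(y))].
  (0,r): 0.01·log₂(0.1425) = -0.0281
  (0,s): 0.24·log₂(1.8141) = 0.2062
  (0,t): 0.02·log₂(0.2963) = -0.0351
  (1,r): 0.19·log₂(2.9231) = 0.2940
  (1,s): 0.03·log₂(0.2449) = -0.0609
  (1,t): 0.03·log₂(0.4800) = -0.0318
  (2,r): 0.06·log₂(0.4808) = -0.0634
  (2,s): 0.22·log₂(0.9354) = -0.0212
  (2,t): 0.20·log₂(1.6667) = 0.1474
Sum = 0.407 bits.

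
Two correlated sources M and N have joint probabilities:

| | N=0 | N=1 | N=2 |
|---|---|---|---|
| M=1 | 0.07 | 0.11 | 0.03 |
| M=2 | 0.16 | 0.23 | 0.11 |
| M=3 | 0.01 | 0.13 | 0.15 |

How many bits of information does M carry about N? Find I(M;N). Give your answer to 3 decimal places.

Marginals: p(M) = (0.2100, 0.5000, 0.2900), p(N) = (0.2400, 0.4700, 0.2900).
I(M;N) = Σ p(x,y)·log₂[p(x,y)/(p(x)p(y))].
  (1,0): 0.07·log₂(1.3889) = 0.0332
  (1,1): 0.11·log₂(1.1145) = 0.0172
  (1,2): 0.03·log₂(0.4926) = -0.0306
  (2,0): 0.16·log₂(1.3333) = 0.0664
  (2,1): 0.23·log₂(0.9787) = -0.0071
  (2,2): 0.11·log₂(0.7586) = -0.0438
  (3,0): 0.01·log₂(0.1437) = -0.0280
  (3,1): 0.13·log₂(0.9538) = -0.0089
  (3,2): 0.15·log₂(1.7836) = 0.1252
Sum = 0.124 bits.

0.124 bits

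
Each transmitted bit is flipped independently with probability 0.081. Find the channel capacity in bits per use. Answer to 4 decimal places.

0.5943 bits

Binary symmetric channel: C = 1 − h₂(ε) where h₂ is the binary entropy function.
h₂(0.081) = −0.081·log₂0.081 − 0.919·log₂0.919 = 0.4057.
C = 1 − 0.4057 = 0.5943 bits per channel use.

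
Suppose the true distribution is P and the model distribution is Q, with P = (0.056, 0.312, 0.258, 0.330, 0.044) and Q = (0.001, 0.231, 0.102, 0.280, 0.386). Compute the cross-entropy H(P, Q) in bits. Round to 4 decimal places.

H(P,Q) = −Σ p·log₂ q.
  −0.056·log₂(0.001) = 0.55808
  −0.312·log₂(0.231) = 0.65958
  −0.258·log₂(0.102) = 0.84969
  −0.330·log₂(0.280) = 0.60605
  −0.044·log₂(0.386) = 0.06043
H(P,Q) = 2.7338 bits.

2.7338 bits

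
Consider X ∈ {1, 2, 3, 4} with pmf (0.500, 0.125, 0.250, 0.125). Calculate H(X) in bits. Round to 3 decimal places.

1.750 bits

H(X) = −Σ p·log₂ p.
  −(0.500)·log₂(0.500) = 0.5000
  −(0.125)·log₂(0.125) = 0.3750
  −(0.250)·log₂(0.250) = 0.5000
  −(0.125)·log₂(0.125) = 0.3750
Sum: 0.5000 + 0.3750 + 0.5000 + 0.3750 = 1.750 bits.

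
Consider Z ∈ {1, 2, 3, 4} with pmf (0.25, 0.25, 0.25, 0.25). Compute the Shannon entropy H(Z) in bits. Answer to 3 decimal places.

2.000 bits

H(Z) = −Σ p·log₂ p.
  −(0.25)·log₂(0.25) = 0.5000
  −(0.25)·log₂(0.25) = 0.5000
  −(0.25)·log₂(0.25) = 0.5000
  −(0.25)·log₂(0.25) = 0.5000
Sum: 0.5000 + 0.5000 + 0.5000 + 0.5000 = 2.000 bits.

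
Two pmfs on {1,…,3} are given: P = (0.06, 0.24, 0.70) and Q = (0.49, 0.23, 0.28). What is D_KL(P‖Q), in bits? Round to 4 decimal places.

D(P‖Q) = Σ p·log₂(p/q).
  0.06·log₂(0.06/0.49) = -0.18178
  0.24·log₂(0.24/0.23) = 0.01474
  0.70·log₂(0.70/0.28) = 0.92535
D(P‖Q) = 0.7583 bits.

0.7583 bits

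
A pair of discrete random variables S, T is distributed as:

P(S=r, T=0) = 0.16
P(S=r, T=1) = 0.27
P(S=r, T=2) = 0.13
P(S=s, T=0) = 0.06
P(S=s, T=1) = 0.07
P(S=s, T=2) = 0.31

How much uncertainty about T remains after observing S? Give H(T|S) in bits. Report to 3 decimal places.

1.362 bits

Marginals: p(S) = (0.5600, 0.4400), p(T) = (0.2200, 0.3400, 0.4400).
H(T|S) = Σ p(S) · H(T|S=·).
  S=r: p=0.5600, H(T|S=r) = 1.5129
  S=s: p=0.4400, H(T|S=s) = 1.1699
Weighted sum = 1.362 bits.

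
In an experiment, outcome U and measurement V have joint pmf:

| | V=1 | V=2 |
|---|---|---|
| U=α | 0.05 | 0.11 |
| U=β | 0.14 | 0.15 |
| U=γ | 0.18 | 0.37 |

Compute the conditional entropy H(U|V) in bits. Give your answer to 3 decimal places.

1.399 bits

Marginals: p(U) = (0.1600, 0.2900, 0.5500), p(V) = (0.3700, 0.6300).
H(U|V) = Σ p(V) · H(U|V=·).
  V=1: p=0.3700, H(U|V=1) = 1.4264
  V=2: p=0.6300, H(U|V=2) = 1.3835
Weighted sum = 1.399 bits.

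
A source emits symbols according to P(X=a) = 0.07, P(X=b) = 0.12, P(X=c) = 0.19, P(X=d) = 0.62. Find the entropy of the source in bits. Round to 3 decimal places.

H(X) = −Σ p·log₂ p.
  −(0.07)·log₂(0.07) = 0.2686
  −(0.12)·log₂(0.12) = 0.3671
  −(0.19)·log₂(0.19) = 0.4552
  −(0.62)·log₂(0.62) = 0.4276
Sum: 0.2686 + 0.3671 + 0.4552 + 0.4276 = 1.518 bits.

1.518 bits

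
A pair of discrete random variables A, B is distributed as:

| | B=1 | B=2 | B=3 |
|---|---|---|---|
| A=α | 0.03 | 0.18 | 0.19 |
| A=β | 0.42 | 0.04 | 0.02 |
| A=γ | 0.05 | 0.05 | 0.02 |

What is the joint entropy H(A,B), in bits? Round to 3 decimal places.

2.422 bits

H(A,B) = −Σ p(x,y)·log₂ p(x,y) over all 9 cells.
  cell (α,1): −0.03·log₂0.03 = 0.1518
  cell (α,2): −0.18·log₂0.18 = 0.4453
  cell (α,3): −0.19·log₂0.19 = 0.4552
  cell (β,1): −0.42·log₂0.42 = 0.5256
  cell (β,2): −0.04·log₂0.04 = 0.1858
  cell (β,3): −0.02·log₂0.02 = 0.1129
  cell (γ,1): −0.05·log₂0.05 = 0.2161
  cell (γ,2): −0.05·log₂0.05 = 0.2161
  cell (γ,3): −0.02·log₂0.02 = 0.1129
Sum = 2.422 bits.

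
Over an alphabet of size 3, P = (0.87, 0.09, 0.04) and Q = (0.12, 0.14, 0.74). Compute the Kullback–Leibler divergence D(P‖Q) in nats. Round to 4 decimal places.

D(P‖Q) = Σ p·ln(p/q).
  0.87·ln(0.87/0.12) = 1.72347
  0.09·ln(0.09/0.14) = -0.03976
  0.04·ln(0.04/0.74) = -0.11671
D(P‖Q) = 1.5670 nats.

1.5670 nats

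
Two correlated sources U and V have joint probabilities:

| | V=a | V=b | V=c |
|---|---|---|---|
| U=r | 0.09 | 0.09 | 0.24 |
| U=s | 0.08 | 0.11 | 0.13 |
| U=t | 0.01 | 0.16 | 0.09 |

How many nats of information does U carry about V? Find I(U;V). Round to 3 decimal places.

Marginals: p(U) = (0.4200, 0.3200, 0.2600), p(V) = (0.1800, 0.3600, 0.4600).
I(U;V) = H(U) + H(V) − H(U,V).
H(U) = 1.0792, H(V) = 1.0337, H(U,V) = 2.0420.
I(U;V) = 1.0792 + 1.0337 − 2.0420 = 0.071 nats.

0.071 nats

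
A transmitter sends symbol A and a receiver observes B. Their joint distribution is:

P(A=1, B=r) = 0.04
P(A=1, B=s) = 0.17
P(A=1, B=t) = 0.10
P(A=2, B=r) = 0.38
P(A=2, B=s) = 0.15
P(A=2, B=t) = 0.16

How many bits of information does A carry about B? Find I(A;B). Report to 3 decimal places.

0.134 bits

Marginals: p(A) = (0.3100, 0.6900), p(B) = (0.4200, 0.3200, 0.2600).
I(A;B) = H(A) + H(B) − H(A,B).
H(A) = 0.8932, H(B) = 1.5570, H(A,B) = 2.3165.
I(A;B) = 0.8932 + 1.5570 − 2.3165 = 0.134 bits.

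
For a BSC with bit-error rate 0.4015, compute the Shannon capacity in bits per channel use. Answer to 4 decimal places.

0.0282 bits

Binary symmetric channel: C = 1 − h₂(ε) where h₂ is the binary entropy function.
h₂(0.4015) = −0.4015·log₂0.4015 − 0.5985·log₂0.5985 = 0.9718.
C = 1 − 0.9718 = 0.0282 bits per channel use.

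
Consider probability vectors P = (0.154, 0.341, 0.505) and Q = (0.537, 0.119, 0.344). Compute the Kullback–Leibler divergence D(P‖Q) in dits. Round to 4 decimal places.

0.1566 dits

D(P‖Q) = Σ p·log₁₀(p/q).
  0.154·log₁₀(0.154/0.537) = -0.08354
  0.341·log₁₀(0.341/0.119) = 0.15591
  0.505·log₁₀(0.505/0.344) = 0.08420
D(P‖Q) = 0.1566 dits.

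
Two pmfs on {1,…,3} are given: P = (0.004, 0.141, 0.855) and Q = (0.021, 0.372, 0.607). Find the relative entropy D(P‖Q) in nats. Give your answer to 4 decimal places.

0.1495 nats

D(P‖Q) = Σ p·ln(p/q).
  0.004·ln(0.004/0.021) = -0.00663
  0.141·ln(0.141/0.372) = -0.13679
  0.855·ln(0.855/0.607) = 0.29290
D(P‖Q) = 0.1495 nats.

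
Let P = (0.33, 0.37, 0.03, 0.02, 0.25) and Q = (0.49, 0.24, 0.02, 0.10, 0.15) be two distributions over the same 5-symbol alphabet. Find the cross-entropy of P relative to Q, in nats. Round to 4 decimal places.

1.4011 nats

H(P,Q) = −Σ p·ln q.
  −0.33·ln(0.49) = 0.23541
  −0.37·ln(0.24) = 0.52803
  −0.03·ln(0.02) = 0.11736
  −0.02·ln(0.10) = 0.04605
  −0.25·ln(0.15) = 0.47428
H(P,Q) = 1.4011 nats.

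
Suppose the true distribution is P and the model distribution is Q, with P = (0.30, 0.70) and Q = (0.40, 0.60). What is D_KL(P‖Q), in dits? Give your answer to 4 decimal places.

0.0094 dits

D(P‖Q) = Σ p·log₁₀(p/q).
  0.30·log₁₀(0.30/0.40) = -0.03748
  0.70·log₁₀(0.70/0.60) = 0.04686
D(P‖Q) = 0.0094 dits.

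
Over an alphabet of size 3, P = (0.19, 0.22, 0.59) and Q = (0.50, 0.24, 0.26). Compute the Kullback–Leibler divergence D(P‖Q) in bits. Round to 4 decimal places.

D(P‖Q) = Σ p·log₂(p/q).
  0.19·log₂(0.19/0.50) = -0.26523
  0.22·log₂(0.22/0.24) = -0.02762
  0.59·log₂(0.59/0.26) = 0.69750
D(P‖Q) = 0.4047 bits.

0.4047 bits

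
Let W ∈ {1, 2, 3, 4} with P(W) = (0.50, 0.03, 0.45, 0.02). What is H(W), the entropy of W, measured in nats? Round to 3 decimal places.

0.889 nats

H(W) = −Σ p·ln p.
  −(0.50)·ln(0.50) = 0.3466
  −(0.03)·ln(0.03) = 0.1052
  −(0.45)·ln(0.45) = 0.3593
  −(0.02)·ln(0.02) = 0.0782
Sum: 0.3466 + 0.1052 + 0.3593 + 0.0782 = 0.889 nats.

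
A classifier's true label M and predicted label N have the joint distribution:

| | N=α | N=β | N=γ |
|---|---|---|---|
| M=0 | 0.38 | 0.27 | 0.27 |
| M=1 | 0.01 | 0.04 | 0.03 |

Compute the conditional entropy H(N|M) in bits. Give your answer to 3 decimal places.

1.552 bits

Chain rule: H(N|M) = H(M,N) − H(M).
Marginals: p(M) = (0.9200, 0.0800), p(N) = (0.3900, 0.3100, 0.3000).
H(M,N) = 1.9545 bits; H(M) = 0.4022 bits.
H(N|M) = 1.9545 − 0.4022 = 1.552 bits.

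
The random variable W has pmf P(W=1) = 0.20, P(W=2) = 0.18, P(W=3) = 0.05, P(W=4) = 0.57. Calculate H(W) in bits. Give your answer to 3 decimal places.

H(W) = −Σ p·log₂ p.
  −(0.20)·log₂(0.20) = 0.4644
  −(0.18)·log₂(0.18) = 0.4453
  −(0.05)·log₂(0.05) = 0.2161
  −(0.57)·log₂(0.57) = 0.4623
Sum: 0.4644 + 0.4453 + 0.2161 + 0.4623 = 1.588 bits.

1.588 bits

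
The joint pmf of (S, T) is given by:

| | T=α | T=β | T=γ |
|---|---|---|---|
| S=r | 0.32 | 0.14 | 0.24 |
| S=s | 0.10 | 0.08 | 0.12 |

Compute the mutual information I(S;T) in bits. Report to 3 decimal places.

Marginals: p(S) = (0.7000, 0.3000), p(T) = (0.4200, 0.2200, 0.3600).
I(S;T) = H(S) + H(T) − H(S,T).
H(S) = 0.8813, H(T) = 1.5368, H(S,T) = 2.4080.
I(S;T) = 0.8813 + 1.5368 − 2.4080 = 0.010 bits.

0.010 bits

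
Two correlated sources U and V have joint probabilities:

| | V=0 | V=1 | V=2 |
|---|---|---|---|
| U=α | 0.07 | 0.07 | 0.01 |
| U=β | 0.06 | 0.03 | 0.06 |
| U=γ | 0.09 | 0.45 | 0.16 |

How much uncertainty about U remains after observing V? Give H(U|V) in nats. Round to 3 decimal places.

0.730 nats

Marginals: p(U) = (0.1500, 0.1500, 0.7000), p(V) = (0.2200, 0.5500, 0.2300).
H(U|V) = Σ p(V) · H(U|V=·).
  V=0: p=0.2200, H(U|V=0) = 1.0844
  V=1: p=0.5500, H(U|V=1) = 0.5852
  V=2: p=0.2300, H(U|V=2) = 0.7393
Weighted sum = 0.730 nats.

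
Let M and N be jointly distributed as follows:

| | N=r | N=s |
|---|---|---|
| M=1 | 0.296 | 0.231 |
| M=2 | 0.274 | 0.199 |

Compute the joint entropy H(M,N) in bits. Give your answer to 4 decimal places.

H(M,N) = −Σ p(x,y)·log₂ p(x,y) over all 4 cells.
  cell (1,r): −0.296·log₂0.296 = 0.51987
  cell (1,s): −0.231·log₂0.231 = 0.48834
  cell (2,r): −0.274·log₂0.274 = 0.51176
  cell (2,s): −0.199·log₂0.199 = 0.46350
Sum = 1.9835 bits.

1.9835 bits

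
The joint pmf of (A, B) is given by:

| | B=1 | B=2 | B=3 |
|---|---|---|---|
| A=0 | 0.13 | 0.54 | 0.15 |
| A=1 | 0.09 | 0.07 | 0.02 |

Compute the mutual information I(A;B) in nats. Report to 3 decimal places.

0.044 nats

Marginals: p(A) = (0.8200, 0.1800), p(B) = (0.2200, 0.6100, 0.1700).
I(A;B) = H(A) + H(B) − H(A,B).
H(A) = 0.4714, H(B) = 0.9359, H(A,B) = 1.3636.
I(A;B) = 0.4714 + 0.9359 − 1.3636 = 0.044 nats.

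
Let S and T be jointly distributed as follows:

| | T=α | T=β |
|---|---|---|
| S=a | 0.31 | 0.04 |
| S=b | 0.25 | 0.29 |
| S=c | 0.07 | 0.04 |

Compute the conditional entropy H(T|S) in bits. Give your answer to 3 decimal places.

Chain rule: H(T|S) = H(S,T) − H(S).
Marginals: p(S) = (0.3500, 0.5400, 0.1100), p(T) = (0.6300, 0.3700).
H(S,T) = 2.1818 bits; H(S) = 1.3604 bits.
H(T|S) = 2.1818 − 1.3604 = 0.821 bits.

0.821 bits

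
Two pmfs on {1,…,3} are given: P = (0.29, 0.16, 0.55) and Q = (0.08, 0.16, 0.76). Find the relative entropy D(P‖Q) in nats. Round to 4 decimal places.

D(P‖Q) = Σ p·ln(p/q).
  0.29·ln(0.29/0.08) = 0.37348
  0.16·ln(0.16/0.16) = 0.00000
  0.55·ln(0.55/0.76) = -0.17787
D(P‖Q) = 0.1956 nats.

0.1956 nats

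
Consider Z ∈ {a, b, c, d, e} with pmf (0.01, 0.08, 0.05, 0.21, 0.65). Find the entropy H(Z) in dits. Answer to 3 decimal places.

0.437 dits

H(Z) = −Σ p·log₁₀ p.
  −(0.01)·log₁₀(0.01) = 0.0200
  −(0.08)·log₁₀(0.08) = 0.0878
  −(0.05)·log₁₀(0.05) = 0.0651
  −(0.21)·log₁₀(0.21) = 0.1423
  −(0.65)·log₁₀(0.65) = 0.1216
Sum: 0.0200 + 0.0878 + 0.0651 + 0.1423 + 0.1216 = 0.437 dits.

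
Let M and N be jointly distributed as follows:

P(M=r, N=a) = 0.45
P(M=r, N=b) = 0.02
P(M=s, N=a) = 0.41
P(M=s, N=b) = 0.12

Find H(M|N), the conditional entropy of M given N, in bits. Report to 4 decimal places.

0.9415 bits

Chain rule: H(M|N) = H(M,N) − H(N).
Marginals: p(M) = (0.4700, 0.5300), p(N) = (0.8600, 0.1400).
H(M,N) = 1.5257 bits; H(N) = 0.5842 bits.
H(M|N) = 1.5257 − 0.5842 = 0.9415 bits.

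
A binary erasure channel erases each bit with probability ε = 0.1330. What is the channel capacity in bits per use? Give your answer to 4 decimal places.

0.8670 bits

Binary erasure channel: capacity C = 1 − ε.
C = 1 − 0.1330 = 0.8670 bits per channel use.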